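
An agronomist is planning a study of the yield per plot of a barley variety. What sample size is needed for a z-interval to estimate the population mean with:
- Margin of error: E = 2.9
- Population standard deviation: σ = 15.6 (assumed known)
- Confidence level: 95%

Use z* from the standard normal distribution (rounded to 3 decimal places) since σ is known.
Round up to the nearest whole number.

Using z* since population σ is known (z-interval formula).

For 95% confidence, z* = 1.96 (from standard normal table)

Sample size formula for z-interval: n = (z*σ/E)²

n = (1.96 × 15.6 / 2.9)²
  = (10.543448)²
  = 111.1643

Round up to the nearest whole number: n = 112

112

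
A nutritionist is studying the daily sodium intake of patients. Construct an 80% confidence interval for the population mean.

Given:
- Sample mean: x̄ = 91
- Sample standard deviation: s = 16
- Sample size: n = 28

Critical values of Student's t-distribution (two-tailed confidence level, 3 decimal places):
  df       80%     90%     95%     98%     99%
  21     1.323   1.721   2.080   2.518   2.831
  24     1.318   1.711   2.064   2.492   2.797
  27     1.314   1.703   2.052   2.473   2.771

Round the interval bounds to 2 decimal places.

The population standard deviation σ is unknown (only the sample standard deviation s is given), so use a t-interval with df = n - 1 = 28 - 1 = 27.

For 80% confidence with df = 27, t* = 1.314 (from t-table)

Standard error: SE = s/√n = 16/√28 = 3.023716

Margin of error: E = t* × SE = 1.314 × 3.023716 = 3.9732

T-interval: x̄ ± E = 91 ± 3.9732 = (87.0268, 94.9732)

Rounded to 2 decimal places:

(87.03, 94.97)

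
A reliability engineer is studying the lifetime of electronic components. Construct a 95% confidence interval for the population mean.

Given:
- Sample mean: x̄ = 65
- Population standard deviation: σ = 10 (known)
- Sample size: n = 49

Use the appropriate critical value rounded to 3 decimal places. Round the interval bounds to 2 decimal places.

The population standard deviation σ is known, so use a z-interval (standard normal critical value).

For 95% confidence, z* = 1.96 (from standard normal table)

Standard error: SE = σ/√n = 10/√49 = 1.428571

Margin of error: E = z* × SE = 1.96 × 1.428571 = 2.8000

Z-interval: x̄ ± E = 65 ± 2.8000 = (62.2000, 67.8000)

Rounded to 2 decimal places:

(62.20, 67.80)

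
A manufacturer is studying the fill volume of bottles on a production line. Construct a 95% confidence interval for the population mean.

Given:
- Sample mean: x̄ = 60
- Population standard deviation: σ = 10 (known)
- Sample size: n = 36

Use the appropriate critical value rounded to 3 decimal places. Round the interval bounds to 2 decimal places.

The population standard deviation σ is known, so use a z-interval (standard normal critical value).

For 95% confidence, z* = 1.96 (from standard normal table)

Standard error: SE = σ/√n = 10/√36 = 1.666667

Margin of error: E = z* × SE = 1.96 × 1.666667 = 3.2667

Z-interval: x̄ ± E = 60 ± 3.2667 = (56.7333, 63.2667)

Rounded to 2 decimal places:

(56.73, 63.27)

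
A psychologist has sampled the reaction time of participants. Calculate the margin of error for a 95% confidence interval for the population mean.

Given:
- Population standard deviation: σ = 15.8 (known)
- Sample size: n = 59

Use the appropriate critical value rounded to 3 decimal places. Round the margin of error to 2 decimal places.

The population standard deviation σ is known, so use the z-interval margin of error formula.

For 95% confidence, z* = 1.96 (from standard normal table)

Margin of error formula for z-interval: E = z* × σ/√n

E = 1.96 × 15.8/√59
  = 1.96 × 2.056985
  = 4.0317

Rounded to 2 decimal places:

4.03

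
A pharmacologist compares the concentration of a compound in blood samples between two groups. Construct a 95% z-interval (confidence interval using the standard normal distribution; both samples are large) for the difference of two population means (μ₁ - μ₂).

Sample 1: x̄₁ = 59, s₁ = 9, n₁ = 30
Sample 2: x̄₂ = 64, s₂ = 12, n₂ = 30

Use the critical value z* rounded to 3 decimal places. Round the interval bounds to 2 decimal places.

Both samples are large (n₁ = 30 ≥ 30, n₂ = 30 ≥ 30), so a z-interval for the difference of means applies.

Point estimate: x̄₁ - x̄₂ = 59 - 64 = -5

Standard error: SE = √(s₁²/n₁ + s₂²/n₂)
= √(9²/30 + 12²/30)
= √(2.700000 + 4.800000)
= 2.738613

For 95% confidence, z* = 1.96 (from standard normal table)
Margin of error: E = z* × SE = 1.96 × 2.738613 = 5.3677

Z-interval: (x̄₁ - x̄₂) ± E = -5 ± 5.3677 = (-10.3677, 0.3677)

Rounded to 2 decimal places:

(-10.37, 0.37)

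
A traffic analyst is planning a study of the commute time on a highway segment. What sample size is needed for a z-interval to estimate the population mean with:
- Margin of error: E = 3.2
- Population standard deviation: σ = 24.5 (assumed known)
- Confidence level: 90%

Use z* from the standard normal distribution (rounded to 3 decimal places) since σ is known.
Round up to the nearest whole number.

Using z* since population σ is known (z-interval formula).

For 90% confidence, z* = 1.645 (from standard normal table)

Sample size formula for z-interval: n = (z*σ/E)²

n = (1.645 × 24.5 / 3.2)²
  = (12.594531)²
  = 158.6222

Round up to the nearest whole number: n = 159

159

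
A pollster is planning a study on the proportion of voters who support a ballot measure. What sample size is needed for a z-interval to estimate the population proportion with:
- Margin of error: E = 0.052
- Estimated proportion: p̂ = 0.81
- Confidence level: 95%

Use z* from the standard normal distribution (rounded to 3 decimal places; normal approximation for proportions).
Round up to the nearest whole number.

Using z* for proportion z-interval (normal approximation).

For 95% confidence, z* = 1.96 (from standard normal table)

Sample size formula for proportion z-interval: n = z*²p̂(1-p̂)/E²

n = 1.96² × 0.81 × 0.19 / 0.052²
  = 3.8416 × 0.1539 / 0.002704
  = 218.6473

Round up to the nearest whole number: n = 219

219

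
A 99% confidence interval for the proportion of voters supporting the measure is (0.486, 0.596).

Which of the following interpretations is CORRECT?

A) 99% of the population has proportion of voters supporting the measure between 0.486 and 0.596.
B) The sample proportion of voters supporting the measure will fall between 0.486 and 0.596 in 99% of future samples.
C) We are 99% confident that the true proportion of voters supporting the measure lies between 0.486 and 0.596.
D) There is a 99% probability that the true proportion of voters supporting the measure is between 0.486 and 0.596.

A confidence interval represents our confidence in the procedure, not a probability statement about the parameter.

Key concept: If we repeated this sampling process many times and computed a 99% CI each time, about 99% of those intervals would contain the true population parameter.

For this specific interval (0.486, 0.596):
- Midpoint (point estimate): 0.541
- Margin of error: 0.055

The correct interpretation is the one stating confidence that the true parameter lies in the interval — option C.

C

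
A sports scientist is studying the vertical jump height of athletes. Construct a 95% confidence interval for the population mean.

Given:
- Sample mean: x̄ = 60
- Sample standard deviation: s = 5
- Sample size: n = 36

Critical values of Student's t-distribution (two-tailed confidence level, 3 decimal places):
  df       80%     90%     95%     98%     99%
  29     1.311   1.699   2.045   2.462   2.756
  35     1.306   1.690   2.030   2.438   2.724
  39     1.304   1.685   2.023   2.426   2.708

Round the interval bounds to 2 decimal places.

The population standard deviation σ is unknown (only the sample standard deviation s is given), so use a t-interval with df = n - 1 = 36 - 1 = 35.

For 95% confidence with df = 35, t* = 2.030 (from t-table)

Standard error: SE = s/√n = 5/√36 = 0.833333

Margin of error: E = t* × SE = 2.030 × 0.833333 = 1.6917

T-interval: x̄ ± E = 60 ± 1.6917 = (58.3083, 61.6917)

Rounded to 2 decimal places:

(58.31, 61.69)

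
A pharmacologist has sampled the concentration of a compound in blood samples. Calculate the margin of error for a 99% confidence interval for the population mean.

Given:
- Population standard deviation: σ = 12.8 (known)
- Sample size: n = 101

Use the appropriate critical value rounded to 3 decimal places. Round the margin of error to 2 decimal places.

The population standard deviation σ is known, so use the z-interval margin of error formula.

For 99% confidence, z* = 2.576 (from standard normal table)

Margin of error formula for z-interval: E = z* × σ/√n

E = 2.576 × 12.8/√101
  = 2.576 × 1.273648
  = 3.2809

Rounded to 2 decimal places:

3.28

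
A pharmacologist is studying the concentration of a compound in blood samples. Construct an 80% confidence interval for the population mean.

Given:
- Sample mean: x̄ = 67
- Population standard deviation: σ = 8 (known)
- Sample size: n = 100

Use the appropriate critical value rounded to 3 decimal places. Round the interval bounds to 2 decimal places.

The population standard deviation σ is known, so use a z-interval (standard normal critical value).

For 80% confidence, z* = 1.282 (from standard normal table)

Standard error: SE = σ/√n = 8/√100 = 0.800000

Margin of error: E = z* × SE = 1.282 × 0.800000 = 1.0256

Z-interval: x̄ ± E = 67 ± 1.0256 = (65.9744, 68.0256)

Rounded to 2 decimal places:

(65.97, 68.03)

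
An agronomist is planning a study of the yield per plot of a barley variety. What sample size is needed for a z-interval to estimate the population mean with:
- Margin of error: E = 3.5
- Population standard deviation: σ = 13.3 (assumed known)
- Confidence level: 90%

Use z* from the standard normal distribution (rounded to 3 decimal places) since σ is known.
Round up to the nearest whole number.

Using z* since population σ is known (z-interval formula).

For 90% confidence, z* = 1.645 (from standard normal table)

Sample size formula for z-interval: n = (z*σ/E)²

n = (1.645 × 13.3 / 3.5)²
  = (6.251000)²
  = 39.0750

Round up to the nearest whole number: n = 40

40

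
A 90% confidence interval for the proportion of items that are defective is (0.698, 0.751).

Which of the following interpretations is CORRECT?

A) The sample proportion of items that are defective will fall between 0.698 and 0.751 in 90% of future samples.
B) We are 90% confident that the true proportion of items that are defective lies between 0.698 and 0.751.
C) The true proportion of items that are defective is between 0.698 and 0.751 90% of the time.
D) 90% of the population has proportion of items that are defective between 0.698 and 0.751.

A confidence interval represents our confidence in the procedure, not a probability statement about the parameter.

Key concept: If we repeated this sampling process many times and computed a 90% CI each time, about 90% of those intervals would contain the true population parameter.

For this specific interval (0.698, 0.751):
- Midpoint (point estimate): 0.7245
- Margin of error: 0.0265

The correct interpretation is the one stating confidence that the true parameter lies in the interval — option B.

B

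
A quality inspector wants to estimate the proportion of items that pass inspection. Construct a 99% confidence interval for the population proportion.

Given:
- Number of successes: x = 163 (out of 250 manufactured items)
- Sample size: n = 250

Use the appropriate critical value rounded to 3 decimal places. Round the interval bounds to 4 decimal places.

Sample proportion: p̂ = 163/250 = 0.652000

Check conditions for normal approximation:
  np̂ = 163 ≥ 10 ✓
  n(1-p̂) = 87 ≥ 10 ✓

The sample is large enough, so use a z-interval (normal approximation) for the proportion.

For 99% confidence, z* = 2.576 (from standard normal table)

Standard error: SE = √(p̂(1-p̂)/n) = √(0.652000×0.348000/250) = 0.03012613

Margin of error: E = z* × SE = 2.576 × 0.03012613 = 0.077605

Z-interval: p̂ ± E = 0.652000 ± 0.077605 = (0.574395, 0.729605)

Rounded to 4 decimal places:

(0.5744, 0.7296)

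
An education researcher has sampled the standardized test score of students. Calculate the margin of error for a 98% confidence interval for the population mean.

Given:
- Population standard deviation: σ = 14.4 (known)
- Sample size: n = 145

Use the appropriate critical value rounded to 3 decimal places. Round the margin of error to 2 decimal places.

The population standard deviation σ is known, so use the z-interval margin of error formula.

For 98% confidence, z* = 2.326 (from standard normal table)

Margin of error formula for z-interval: E = z* × σ/√n

E = 2.326 × 14.4/√145
  = 2.326 × 1.195855
  = 2.7816

Rounded to 2 decimal places:

2.78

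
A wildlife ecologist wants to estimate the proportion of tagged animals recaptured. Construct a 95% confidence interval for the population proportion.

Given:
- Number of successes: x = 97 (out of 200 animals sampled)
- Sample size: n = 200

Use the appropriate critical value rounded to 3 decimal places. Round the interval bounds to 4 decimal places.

Sample proportion: p̂ = 97/200 = 0.485000

Check conditions for normal approximation:
  np̂ = 97 ≥ 10 ✓
  n(1-p̂) = 103 ≥ 10 ✓

The sample is large enough, so use a z-interval (normal approximation) for the proportion.

For 95% confidence, z* = 1.96 (from standard normal table)

Standard error: SE = √(p̂(1-p̂)/n) = √(0.485000×0.515000/200) = 0.03533943

Margin of error: E = z* × SE = 1.96 × 0.03533943 = 0.069265

Z-interval: p̂ ± E = 0.485000 ± 0.069265 = (0.415735, 0.554265)

Rounded to 4 decimal places:

(0.4157, 0.5543)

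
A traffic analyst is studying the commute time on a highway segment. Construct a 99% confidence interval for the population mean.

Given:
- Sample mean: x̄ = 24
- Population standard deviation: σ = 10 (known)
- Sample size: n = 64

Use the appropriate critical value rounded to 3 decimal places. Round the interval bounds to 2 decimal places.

The population standard deviation σ is known, so use a z-interval (standard normal critical value).

For 99% confidence, z* = 2.576 (from standard normal table)

Standard error: SE = σ/√n = 10/√64 = 1.250000

Margin of error: E = z* × SE = 2.576 × 1.250000 = 3.2200

Z-interval: x̄ ± E = 24 ± 3.2200 = (20.7800, 27.2200)

Rounded to 2 decimal places:

(20.78, 27.22)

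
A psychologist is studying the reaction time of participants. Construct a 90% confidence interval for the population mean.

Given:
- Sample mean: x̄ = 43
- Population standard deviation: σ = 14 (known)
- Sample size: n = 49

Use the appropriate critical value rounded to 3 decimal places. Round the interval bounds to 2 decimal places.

The population standard deviation σ is known, so use a z-interval (standard normal critical value).

For 90% confidence, z* = 1.645 (from standard normal table)

Standard error: SE = σ/√n = 14/√49 = 2.000000

Margin of error: E = z* × SE = 1.645 × 2.000000 = 3.2900

Z-interval: x̄ ± E = 43 ± 3.2900 = (39.7100, 46.2900)

Rounded to 2 decimal places:

(39.71, 46.29)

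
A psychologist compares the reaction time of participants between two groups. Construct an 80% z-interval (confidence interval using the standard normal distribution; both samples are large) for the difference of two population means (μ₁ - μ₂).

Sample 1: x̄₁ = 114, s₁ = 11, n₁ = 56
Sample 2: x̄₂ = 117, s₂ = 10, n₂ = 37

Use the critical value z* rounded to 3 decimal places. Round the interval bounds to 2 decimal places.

Both samples are large (n₁ = 56 ≥ 30, n₂ = 37 ≥ 30), so a z-interval for the difference of means applies.

Point estimate: x̄₁ - x̄₂ = 114 - 117 = -3

Standard error: SE = √(s₁²/n₁ + s₂²/n₂)
= √(11²/56 + 10²/37)
= √(2.160714 + 2.702703)
= 2.205316

For 80% confidence, z* = 1.282 (from standard normal table)
Margin of error: E = z* × SE = 1.282 × 2.205316 = 2.8272

Z-interval: (x̄₁ - x̄₂) ± E = -3 ± 2.8272 = (-5.8272, -0.1728)

Rounded to 2 decimal places:

(-5.83, -0.17)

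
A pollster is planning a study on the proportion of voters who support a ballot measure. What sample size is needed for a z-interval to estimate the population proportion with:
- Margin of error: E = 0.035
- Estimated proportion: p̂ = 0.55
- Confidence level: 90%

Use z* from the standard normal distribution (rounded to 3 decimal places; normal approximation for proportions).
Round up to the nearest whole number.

Using z* for proportion z-interval (normal approximation).

For 90% confidence, z* = 1.645 (from standard normal table)

Sample size formula for proportion z-interval: n = z*²p̂(1-p̂)/E²

n = 1.645² × 0.55 × 0.45 / 0.035²
  = 2.706025 × 0.2475 / 0.001225
  = 546.7275

Round up to the nearest whole number: n = 547

547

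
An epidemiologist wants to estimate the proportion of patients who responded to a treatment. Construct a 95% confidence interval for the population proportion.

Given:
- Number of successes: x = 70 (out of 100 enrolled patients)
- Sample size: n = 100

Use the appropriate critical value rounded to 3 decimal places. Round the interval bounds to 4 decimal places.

Sample proportion: p̂ = 70/100 = 0.700000

Check conditions for normal approximation:
  np̂ = 70 ≥ 10 ✓
  n(1-p̂) = 30 ≥ 10 ✓

The sample is large enough, so use a z-interval (normal approximation) for the proportion.

For 95% confidence, z* = 1.96 (from standard normal table)

Standard error: SE = √(p̂(1-p̂)/n) = √(0.700000×0.300000/100) = 0.04582576

Margin of error: E = z* × SE = 1.96 × 0.04582576 = 0.089818

Z-interval: p̂ ± E = 0.700000 ± 0.089818 = (0.610182, 0.789818)

Rounded to 4 decimal places:

(0.6102, 0.7898)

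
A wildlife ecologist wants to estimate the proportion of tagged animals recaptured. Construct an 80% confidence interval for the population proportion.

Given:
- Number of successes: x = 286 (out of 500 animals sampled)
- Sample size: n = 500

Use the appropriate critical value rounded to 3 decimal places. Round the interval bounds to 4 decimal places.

Sample proportion: p̂ = 286/500 = 0.572000

Check conditions for normal approximation:
  np̂ = 286 ≥ 10 ✓
  n(1-p̂) = 214 ≥ 10 ✓

The sample is large enough, so use a z-interval (normal approximation) for the proportion.

For 80% confidence, z* = 1.282 (from standard normal table)

Standard error: SE = √(p̂(1-p̂)/n) = √(0.572000×0.428000/500) = 0.02212763

Margin of error: E = z* × SE = 1.282 × 0.02212763 = 0.028368

Z-interval: p̂ ± E = 0.572000 ± 0.028368 = (0.543632, 0.600368)

Rounded to 4 decimal places:

(0.5436, 0.6004)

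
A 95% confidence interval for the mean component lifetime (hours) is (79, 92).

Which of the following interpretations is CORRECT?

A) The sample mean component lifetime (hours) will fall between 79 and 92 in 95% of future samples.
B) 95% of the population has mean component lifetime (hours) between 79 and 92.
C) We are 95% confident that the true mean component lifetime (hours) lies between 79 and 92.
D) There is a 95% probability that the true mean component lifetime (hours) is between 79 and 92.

A confidence interval represents our confidence in the procedure, not a probability statement about the parameter.

Key concept: If we repeated this sampling process many times and computed a 95% CI each time, about 95% of those intervals would contain the true population parameter.

For this specific interval (79, 92):
- Midpoint (point estimate): 85.5
- Margin of error: 6.5

The correct interpretation is the one stating confidence that the true parameter lies in the interval — option C.

C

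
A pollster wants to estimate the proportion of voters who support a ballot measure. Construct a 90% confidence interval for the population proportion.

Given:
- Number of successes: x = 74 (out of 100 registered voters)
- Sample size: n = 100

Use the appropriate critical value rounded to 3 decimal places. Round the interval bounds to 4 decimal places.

Sample proportion: p̂ = 74/100 = 0.740000

Check conditions for normal approximation:
  np̂ = 74 ≥ 10 ✓
  n(1-p̂) = 26 ≥ 10 ✓

The sample is large enough, so use a z-interval (normal approximation) for the proportion.

For 90% confidence, z* = 1.645 (from standard normal table)

Standard error: SE = √(p̂(1-p̂)/n) = √(0.740000×0.260000/100) = 0.04386342

Margin of error: E = z* × SE = 1.645 × 0.04386342 = 0.072155

Z-interval: p̂ ± E = 0.740000 ± 0.072155 = (0.667845, 0.812155)

Rounded to 4 decimal places:

(0.6678, 0.8122)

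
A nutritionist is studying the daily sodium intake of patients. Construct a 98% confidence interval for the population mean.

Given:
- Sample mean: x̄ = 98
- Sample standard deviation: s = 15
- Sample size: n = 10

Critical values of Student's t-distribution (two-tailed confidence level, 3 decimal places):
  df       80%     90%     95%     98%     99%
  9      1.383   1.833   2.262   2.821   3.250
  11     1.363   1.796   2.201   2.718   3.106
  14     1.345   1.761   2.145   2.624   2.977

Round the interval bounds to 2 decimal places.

The population standard deviation σ is unknown (only the sample standard deviation s is given), so use a t-interval with df = n - 1 = 10 - 1 = 9.

For 98% confidence with df = 9, t* = 2.821 (from t-table)

Standard error: SE = s/√n = 15/√10 = 4.743416

Margin of error: E = t* × SE = 2.821 × 4.743416 = 13.3812

T-interval: x̄ ± E = 98 ± 13.3812 = (84.6188, 111.3812)

Rounded to 2 decimal places:

(84.62, 111.38)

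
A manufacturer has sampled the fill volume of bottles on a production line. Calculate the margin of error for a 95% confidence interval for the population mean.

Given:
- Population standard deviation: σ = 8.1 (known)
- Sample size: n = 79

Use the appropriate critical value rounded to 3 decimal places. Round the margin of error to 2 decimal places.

The population standard deviation σ is known, so use the z-interval margin of error formula.

For 95% confidence, z* = 1.96 (from standard normal table)

Margin of error formula for z-interval: E = z* × σ/√n

E = 1.96 × 8.1/√79
  = 1.96 × 0.911321
  = 1.7862

Rounded to 2 decimal places:

1.79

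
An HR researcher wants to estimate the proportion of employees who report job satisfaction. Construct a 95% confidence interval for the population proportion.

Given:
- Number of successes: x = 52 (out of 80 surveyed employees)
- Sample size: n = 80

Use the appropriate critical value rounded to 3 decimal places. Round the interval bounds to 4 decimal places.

Sample proportion: p̂ = 52/80 = 0.650000

Check conditions for normal approximation:
  np̂ = 52 ≥ 10 ✓
  n(1-p̂) = 28 ≥ 10 ✓

The sample is large enough, so use a z-interval (normal approximation) for the proportion.

For 95% confidence, z* = 1.96 (from standard normal table)

Standard error: SE = √(p̂(1-p̂)/n) = √(0.650000×0.350000/80) = 0.05332682

Margin of error: E = z* × SE = 1.96 × 0.05332682 = 0.104521

Z-interval: p̂ ± E = 0.650000 ± 0.104521 = (0.545479, 0.754521)

Rounded to 4 decimal places:

(0.5455, 0.7545)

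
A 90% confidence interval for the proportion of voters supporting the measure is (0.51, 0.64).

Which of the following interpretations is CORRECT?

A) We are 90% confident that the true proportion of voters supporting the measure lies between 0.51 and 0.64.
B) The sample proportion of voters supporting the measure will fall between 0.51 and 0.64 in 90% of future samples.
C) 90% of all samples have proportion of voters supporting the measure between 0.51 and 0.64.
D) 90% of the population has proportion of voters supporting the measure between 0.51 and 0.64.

A confidence interval represents our confidence in the procedure, not a probability statement about the parameter.

Key concept: If we repeated this sampling process many times and computed a 90% CI each time, about 90% of those intervals would contain the true population parameter.

For this specific interval (0.51, 0.64):
- Midpoint (point estimate): 0.575
- Margin of error: 0.065

The correct interpretation is the one stating confidence that the true parameter lies in the interval — option A.

A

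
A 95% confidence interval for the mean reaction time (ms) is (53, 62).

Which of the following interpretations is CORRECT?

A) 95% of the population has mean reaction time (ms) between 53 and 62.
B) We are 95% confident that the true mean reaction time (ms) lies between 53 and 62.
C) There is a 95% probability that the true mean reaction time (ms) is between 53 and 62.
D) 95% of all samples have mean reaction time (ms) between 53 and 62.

A confidence interval represents our confidence in the procedure, not a probability statement about the parameter.

Key concept: If we repeated this sampling process many times and computed a 95% CI each time, about 95% of those intervals would contain the true population parameter.

For this specific interval (53, 62):
- Midpoint (point estimate): 57.5
- Margin of error: 4.5

The correct interpretation is the one stating confidence that the true parameter lies in the interval — option B.

B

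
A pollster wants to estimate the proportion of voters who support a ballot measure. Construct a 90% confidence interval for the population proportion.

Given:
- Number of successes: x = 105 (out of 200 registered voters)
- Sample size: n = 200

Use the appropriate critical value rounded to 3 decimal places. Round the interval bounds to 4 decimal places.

Sample proportion: p̂ = 105/200 = 0.525000

Check conditions for normal approximation:
  np̂ = 105 ≥ 10 ✓
  n(1-p̂) = 95 ≥ 10 ✓

The sample is large enough, so use a z-interval (normal approximation) for the proportion.

For 90% confidence, z* = 1.645 (from standard normal table)

Standard error: SE = √(p̂(1-p̂)/n) = √(0.525000×0.475000/200) = 0.03531112

Margin of error: E = z* × SE = 1.645 × 0.03531112 = 0.058087

Z-interval: p̂ ± E = 0.525000 ± 0.058087 = (0.466913, 0.583087)

Rounded to 4 decimal places:

(0.4669, 0.5831)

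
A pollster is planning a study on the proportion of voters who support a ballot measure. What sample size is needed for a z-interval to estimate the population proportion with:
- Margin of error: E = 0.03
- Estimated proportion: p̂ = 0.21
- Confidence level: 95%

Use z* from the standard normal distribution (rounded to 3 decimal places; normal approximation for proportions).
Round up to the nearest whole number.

Using z* for proportion z-interval (normal approximation).

For 95% confidence, z* = 1.96 (from standard normal table)

Sample size formula for proportion z-interval: n = z*²p̂(1-p̂)/E²

n = 1.96² × 0.21 × 0.79 / 0.03²
  = 3.8416 × 0.1659 / 0.0009
  = 708.1349

Round up to the nearest whole number: n = 709

709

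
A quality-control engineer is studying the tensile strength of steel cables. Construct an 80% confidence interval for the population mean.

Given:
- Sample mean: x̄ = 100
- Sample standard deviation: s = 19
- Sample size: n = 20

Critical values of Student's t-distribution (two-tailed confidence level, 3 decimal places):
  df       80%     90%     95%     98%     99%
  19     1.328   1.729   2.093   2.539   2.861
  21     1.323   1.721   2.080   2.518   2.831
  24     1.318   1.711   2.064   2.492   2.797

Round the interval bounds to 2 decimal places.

The population standard deviation σ is unknown (only the sample standard deviation s is given), so use a t-interval with df = n - 1 = 20 - 1 = 19.

For 80% confidence with df = 19, t* = 1.328 (from t-table)

Standard error: SE = s/√n = 19/√20 = 4.248529

Margin of error: E = t* × SE = 1.328 × 4.248529 = 5.6420

T-interval: x̄ ± E = 100 ± 5.6420 = (94.3580, 105.6420)

Rounded to 2 decimal places:

(94.36, 105.64)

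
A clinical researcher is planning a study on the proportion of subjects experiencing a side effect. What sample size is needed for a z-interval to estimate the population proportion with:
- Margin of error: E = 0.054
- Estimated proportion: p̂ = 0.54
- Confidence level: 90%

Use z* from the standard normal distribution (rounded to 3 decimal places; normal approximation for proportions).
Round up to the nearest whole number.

Using z* for proportion z-interval (normal approximation).

For 90% confidence, z* = 1.645 (from standard normal table)

Sample size formula for proportion z-interval: n = z*²p̂(1-p̂)/E²

n = 1.645² × 0.54 × 0.46 / 0.054²
  = 2.706025 × 0.2484 / 0.002916
  = 230.5132

Round up to the nearest whole number: n = 231

231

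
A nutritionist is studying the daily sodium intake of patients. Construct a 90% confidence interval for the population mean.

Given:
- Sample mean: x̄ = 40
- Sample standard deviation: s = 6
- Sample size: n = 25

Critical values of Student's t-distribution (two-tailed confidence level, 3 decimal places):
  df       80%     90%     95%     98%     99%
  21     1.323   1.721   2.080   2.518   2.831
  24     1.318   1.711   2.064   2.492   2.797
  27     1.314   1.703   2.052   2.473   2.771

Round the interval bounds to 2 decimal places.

The population standard deviation σ is unknown (only the sample standard deviation s is given), so use a t-interval with df = n - 1 = 25 - 1 = 24.

For 90% confidence with df = 24, t* = 1.711 (from t-table)

Standard error: SE = s/√n = 6/√25 = 1.200000

Margin of error: E = t* × SE = 1.711 × 1.200000 = 2.0532

T-interval: x̄ ± E = 40 ± 2.0532 = (37.9468, 42.0532)

Rounded to 2 decimal places:

(37.95, 42.05)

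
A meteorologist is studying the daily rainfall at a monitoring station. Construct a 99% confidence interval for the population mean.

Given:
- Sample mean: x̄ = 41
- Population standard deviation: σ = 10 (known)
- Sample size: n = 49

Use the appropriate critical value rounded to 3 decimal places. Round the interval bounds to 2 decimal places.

The population standard deviation σ is known, so use a z-interval (standard normal critical value).

For 99% confidence, z* = 2.576 (from standard normal table)

Standard error: SE = σ/√n = 10/√49 = 1.428571

Margin of error: E = z* × SE = 2.576 × 1.428571 = 3.6800

Z-interval: x̄ ± E = 41 ± 3.6800 = (37.3200, 44.6800)

Rounded to 2 decimal places:

(37.32, 44.68)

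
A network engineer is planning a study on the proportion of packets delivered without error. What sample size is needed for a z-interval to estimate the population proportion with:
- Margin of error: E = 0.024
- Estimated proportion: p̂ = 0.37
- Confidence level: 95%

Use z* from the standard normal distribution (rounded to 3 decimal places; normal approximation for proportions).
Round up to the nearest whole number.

Using z* for proportion z-interval (normal approximation).

For 95% confidence, z* = 1.96 (from standard normal table)

Sample size formula for proportion z-interval: n = z*²p̂(1-p̂)/E²

n = 1.96² × 0.37 × 0.63 / 0.024²
  = 3.8416 × 0.2331 / 0.000576
  = 1554.6475

Round up to the nearest whole number: n = 1555

1555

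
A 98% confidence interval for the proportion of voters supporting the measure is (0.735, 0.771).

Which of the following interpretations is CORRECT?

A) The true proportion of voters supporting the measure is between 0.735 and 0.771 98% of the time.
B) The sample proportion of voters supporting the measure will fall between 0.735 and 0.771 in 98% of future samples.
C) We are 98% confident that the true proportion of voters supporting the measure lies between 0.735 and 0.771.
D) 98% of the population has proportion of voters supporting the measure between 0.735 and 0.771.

A confidence interval represents our confidence in the procedure, not a probability statement about the parameter.

Key concept: If we repeated this sampling process many times and computed a 98% CI each time, about 98% of those intervals would contain the true population parameter.

For this specific interval (0.735, 0.771):
- Midpoint (point estimate): 0.753
- Margin of error: 0.018

The correct interpretation is the one stating confidence that the true parameter lies in the interval — option C.

C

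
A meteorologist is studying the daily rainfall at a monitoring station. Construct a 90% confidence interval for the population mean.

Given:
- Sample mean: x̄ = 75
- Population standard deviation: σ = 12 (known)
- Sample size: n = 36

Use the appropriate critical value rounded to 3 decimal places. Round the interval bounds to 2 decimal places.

The population standard deviation σ is known, so use a z-interval (standard normal critical value).

For 90% confidence, z* = 1.645 (from standard normal table)

Standard error: SE = σ/√n = 12/√36 = 2.000000

Margin of error: E = z* × SE = 1.645 × 2.000000 = 3.2900

Z-interval: x̄ ± E = 75 ± 3.2900 = (71.7100, 78.2900)

Rounded to 2 decimal places:

(71.71, 78.29)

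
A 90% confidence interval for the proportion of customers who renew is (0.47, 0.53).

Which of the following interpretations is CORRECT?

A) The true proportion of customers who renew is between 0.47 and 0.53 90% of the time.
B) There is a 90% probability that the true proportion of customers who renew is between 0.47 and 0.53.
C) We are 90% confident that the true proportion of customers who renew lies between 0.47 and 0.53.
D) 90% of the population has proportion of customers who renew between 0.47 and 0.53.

A confidence interval represents our confidence in the procedure, not a probability statement about the parameter.

Key concept: If we repeated this sampling process many times and computed a 90% CI each time, about 90% of those intervals would contain the true population parameter.

For this specific interval (0.47, 0.53):
- Midpoint (point estimate): 0.5
- Margin of error: 0.03

The correct interpretation is the one stating confidence that the true parameter lies in the interval — option C.

C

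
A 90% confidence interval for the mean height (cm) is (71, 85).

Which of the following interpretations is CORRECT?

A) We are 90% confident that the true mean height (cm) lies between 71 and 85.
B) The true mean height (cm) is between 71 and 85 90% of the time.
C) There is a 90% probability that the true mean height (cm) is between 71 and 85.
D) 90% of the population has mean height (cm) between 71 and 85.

A confidence interval represents our confidence in the procedure, not a probability statement about the parameter.

Key concept: If we repeated this sampling process many times and computed a 90% CI each time, about 90% of those intervals would contain the true population parameter.

For this specific interval (71, 85):
- Midpoint (point estimate): 78
- Margin of error: 7

The correct interpretation is the one stating confidence that the true parameter lies in the interval — option A.

A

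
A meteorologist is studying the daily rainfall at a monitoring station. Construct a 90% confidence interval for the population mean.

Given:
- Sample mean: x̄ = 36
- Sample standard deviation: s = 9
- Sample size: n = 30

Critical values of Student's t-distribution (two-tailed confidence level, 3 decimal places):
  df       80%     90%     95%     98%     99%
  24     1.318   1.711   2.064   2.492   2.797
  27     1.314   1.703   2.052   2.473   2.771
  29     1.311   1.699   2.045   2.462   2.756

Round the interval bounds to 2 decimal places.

The population standard deviation σ is unknown (only the sample standard deviation s is given), so use a t-interval with df = n - 1 = 30 - 1 = 29.

For 90% confidence with df = 29, t* = 1.699 (from t-table)

Standard error: SE = s/√n = 9/√30 = 1.643168

Margin of error: E = t* × SE = 1.699 × 1.643168 = 2.7917

T-interval: x̄ ± E = 36 ± 2.7917 = (33.2083, 38.7917)

Rounded to 2 decimal places:

(33.21, 38.79)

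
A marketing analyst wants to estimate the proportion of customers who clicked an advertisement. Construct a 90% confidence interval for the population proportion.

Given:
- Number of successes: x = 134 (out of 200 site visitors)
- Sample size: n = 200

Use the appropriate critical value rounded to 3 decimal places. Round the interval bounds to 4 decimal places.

Sample proportion: p̂ = 134/200 = 0.670000

Check conditions for normal approximation:
  np̂ = 134 ≥ 10 ✓
  n(1-p̂) = 66 ≥ 10 ✓

The sample is large enough, so use a z-interval (normal approximation) for the proportion.

For 90% confidence, z* = 1.645 (from standard normal table)

Standard error: SE = √(p̂(1-p̂)/n) = √(0.670000×0.330000/200) = 0.03324906

Margin of error: E = z* × SE = 1.645 × 0.03324906 = 0.054695

Z-interval: p̂ ± E = 0.670000 ± 0.054695 = (0.615305, 0.724695)

Rounded to 4 decimal places:

(0.6153, 0.7247)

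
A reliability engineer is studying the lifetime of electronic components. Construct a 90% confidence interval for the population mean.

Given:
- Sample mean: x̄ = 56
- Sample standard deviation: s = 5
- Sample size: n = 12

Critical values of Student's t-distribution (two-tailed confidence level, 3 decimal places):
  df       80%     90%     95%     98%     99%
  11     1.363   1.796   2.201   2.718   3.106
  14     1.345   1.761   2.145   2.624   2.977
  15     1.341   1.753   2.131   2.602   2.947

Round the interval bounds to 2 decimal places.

The population standard deviation σ is unknown (only the sample standard deviation s is given), so use a t-interval with df = n - 1 = 12 - 1 = 11.

For 90% confidence with df = 11, t* = 1.796 (from t-table)

Standard error: SE = s/√n = 5/√12 = 1.443376

Margin of error: E = t* × SE = 1.796 × 1.443376 = 2.5923

T-interval: x̄ ± E = 56 ± 2.5923 = (53.4077, 58.5923)

Rounded to 2 decimal places:

(53.41, 58.59)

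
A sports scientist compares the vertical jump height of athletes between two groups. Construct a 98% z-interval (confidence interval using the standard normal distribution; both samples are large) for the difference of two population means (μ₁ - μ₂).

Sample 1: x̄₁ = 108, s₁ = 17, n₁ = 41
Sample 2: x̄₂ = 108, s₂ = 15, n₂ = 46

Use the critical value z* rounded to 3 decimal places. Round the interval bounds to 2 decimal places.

Both samples are large (n₁ = 41 ≥ 30, n₂ = 46 ≥ 30), so a z-interval for the difference of means applies.

Point estimate: x̄₁ - x̄₂ = 108 - 108 = 0

Standard error: SE = √(s₁²/n₁ + s₂²/n₂)
= √(17²/41 + 15²/46)
= √(7.048780 + 4.891304)
= 3.455443

For 98% confidence, z* = 2.326 (from standard normal table)
Margin of error: E = z* × SE = 2.326 × 3.455443 = 8.0374

Z-interval: (x̄₁ - x̄₂) ± E = 0 ± 8.0374 = (-8.0374, 8.0374)

Rounded to 2 decimal places:

(-8.04, 8.04)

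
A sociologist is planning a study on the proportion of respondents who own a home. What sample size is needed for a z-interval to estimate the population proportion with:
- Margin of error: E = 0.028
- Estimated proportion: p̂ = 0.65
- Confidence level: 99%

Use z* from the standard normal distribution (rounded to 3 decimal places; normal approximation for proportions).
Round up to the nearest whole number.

Using z* for proportion z-interval (normal approximation).

For 99% confidence, z* = 2.576 (from standard normal table)

Sample size formula for proportion z-interval: n = z*²p̂(1-p̂)/E²

n = 2.576² × 0.65 × 0.35 / 0.028²
  = 6.635776 × 0.2275 / 0.000784
  = 1925.5600

Round up to the nearest whole number: n = 1926

1926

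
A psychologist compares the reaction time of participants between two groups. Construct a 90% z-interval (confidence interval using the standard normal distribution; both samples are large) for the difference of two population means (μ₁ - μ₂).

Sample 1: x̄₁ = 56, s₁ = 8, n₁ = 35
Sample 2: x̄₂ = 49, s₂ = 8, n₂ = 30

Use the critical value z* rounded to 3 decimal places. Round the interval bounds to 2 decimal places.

Both samples are large (n₁ = 35 ≥ 30, n₂ = 30 ≥ 30), so a z-interval for the difference of means applies.

Point estimate: x̄₁ - x̄₂ = 56 - 49 = 7

Standard error: SE = √(s₁²/n₁ + s₂²/n₂)
= √(8²/35 + 8²/30)
= √(1.828571 + 2.133333)
= 1.990453

For 90% confidence, z* = 1.645 (from standard normal table)
Margin of error: E = z* × SE = 1.645 × 1.990453 = 3.2743

Z-interval: (x̄₁ - x̄₂) ± E = 7 ± 3.2743 = (3.7257, 10.2743)

Rounded to 2 decimal places:

(3.73, 10.27)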